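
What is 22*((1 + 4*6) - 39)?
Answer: -308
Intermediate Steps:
22*((1 + 4*6) - 39) = 22*((1 + 24) - 39) = 22*(25 - 39) = 22*(-14) = -308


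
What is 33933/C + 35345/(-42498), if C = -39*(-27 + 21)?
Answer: 39828164/276237 ≈ 144.18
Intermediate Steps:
C = 234 (C = -39*(-6) = 234)
33933/C + 35345/(-42498) = 33933/234 + 35345/(-42498) = 33933*(1/234) + 35345*(-1/42498) = 11311/78 - 35345/42498 = 39828164/276237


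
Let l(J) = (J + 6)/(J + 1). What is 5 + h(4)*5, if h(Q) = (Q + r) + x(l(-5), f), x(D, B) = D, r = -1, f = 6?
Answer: 75/4 ≈ 18.750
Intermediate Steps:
l(J) = (6 + J)/(1 + J)
h(Q) = -5/4 + Q (h(Q) = (Q - 1) + (6 - 5)/(1 - 5) = (-1 + Q) + 1/(-4) = (-1 + Q) - ¼*1 = (-1 + Q) - ¼ = -5/4 + Q)
5 + h(4)*5 = 5 + (-5/4 + 4)*5 = 5 + (11/4)*5 = 5 + 55/4 = 75/4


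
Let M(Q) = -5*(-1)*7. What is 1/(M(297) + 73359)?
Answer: 1/73394 ≈ 1.3625e-5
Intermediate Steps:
M(Q) = 35 (M(Q) = 5*7 = 35)
1/(M(297) + 73359) = 1/(35 + 73359) = 1/73394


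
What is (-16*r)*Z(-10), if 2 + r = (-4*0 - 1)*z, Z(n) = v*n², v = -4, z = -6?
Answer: 25600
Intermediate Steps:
Z(n) = -4*n²
r = 4 (r = -2 + (-4*0 - 1)*(-6) = -2 + (0 - 1)*(-6) = -2 - 1*(-6) = -2 + 6 = 4)
(-16*r)*Z(-10) = (-16*4)*(-4*(-10)²) = -(-256)*100 = -64*(-400) = 25600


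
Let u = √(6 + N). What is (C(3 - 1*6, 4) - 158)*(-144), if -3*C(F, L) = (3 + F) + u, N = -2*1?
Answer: 22848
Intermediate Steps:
N = -2
u = 2 (u = √(6 - 2) = √4 = 2)
C(F, L) = -5/3 - F/3 (C(F, L) = -((3 + F) + 2)/3 = -(5 + F)/3 = -5/3 - F/3)
(C(3 - 1*6, 4) - 158)*(-144) = ((-5/3 - (3 - 1*6)/3) - 158)*(-144) = ((-5/3 - (3 - 6)/3) - 158)*(-144) = ((-5/3 - ⅓*(-3)) - 158)*(-144) = ((-5/3 + 1) - 158)*(-144) = (-⅔ - 158)*(-144) = -476/3*(-144) = 22848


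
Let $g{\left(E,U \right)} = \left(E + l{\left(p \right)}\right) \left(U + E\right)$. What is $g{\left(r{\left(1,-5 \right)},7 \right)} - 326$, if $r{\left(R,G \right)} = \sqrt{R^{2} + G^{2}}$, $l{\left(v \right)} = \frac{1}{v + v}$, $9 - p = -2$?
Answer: $- \frac{6593}{22} + \frac{155 \sqrt{26}}{22} \approx -263.76$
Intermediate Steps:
$p = 11$ ($p = 9 - -2 = 9 + 2 = 11$)
$l{\left(v \right)} = \frac{1}{2 v}$
$r{\left(R,G \right)} = \sqrt{G^{2} + R^{2}}$
$g{\left(E,U \right)} = \left(\frac{1}{22} + E\right) \left(E + U\right)$ ($g{\left(E,U \right)} = \left(E + \frac{1}{2 \cdot 11}\right) \left(U + E\right) = \left(E + \frac{1}{2} \cdot \frac{1}{11}\right) \left(E + U\right) = \left(E + \frac{1}{22}\right) \left(E + U\right) = \left(\frac{1}{22} + E\right) \left(E + U\right)$)
$g{\left(r{\left(1,-5 \right)},7 \right)} - 326 = \left(\left(\sqrt{\left(-5\right)^{2} + 1^{2}}\right)^{2} + \frac{\sqrt{\left(-5\right)^{2} + 1^{2}}}{22} + \frac{1}{22} \cdot 7 + \sqrt{\left(-5\right)^{2} + 1^{2}} \cdot 7\right) - 326 = \left(\left(\sqrt{25 + 1}\right)^{2} + \frac{\sqrt{25 + 1}}{22} + \frac{7}{22} + \sqrt{25 + 1} \cdot 7\right) - 326 = \left(\left(\sqrt{26}\right)^{2} + \frac{\sqrt{26}}{22} + \frac{7}{22} + \sqrt{26} \cdot 7\right) - 326 = \left(26 + \frac{\sqrt{26}}{22} + \frac{7}{22} + 7 \sqrt{26}\right) - 326 = \left(\frac{579}{22} + \frac{155 \sqrt{26}}{22}\right) - 326 = - \frac{6593}{22} + \frac{155 \sqrt{26}}{22}$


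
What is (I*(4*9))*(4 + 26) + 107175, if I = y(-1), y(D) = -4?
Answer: 102855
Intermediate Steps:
I = -4
(I*(4*9))*(4 + 26) + 107175 = (-16*9)*(4 + 26) + 107175 = -4*36*30 + 107175 = -144*30 + 107175 = -4320 + 107175 = 102855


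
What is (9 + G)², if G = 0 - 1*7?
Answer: 4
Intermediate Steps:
G = -7 (G = 0 - 7 = -7)
(9 + G)² = (9 - 7)² = 2² = 4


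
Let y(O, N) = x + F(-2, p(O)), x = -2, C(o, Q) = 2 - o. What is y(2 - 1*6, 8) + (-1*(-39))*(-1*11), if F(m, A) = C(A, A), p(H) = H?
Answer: -425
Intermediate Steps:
F(m, A) = 2 - A
y(O, N) = -O (y(O, N) = -2 + (2 - O) = -O)
y(2 - 1*6, 8) + (-1*(-39))*(-1*11) = -(2 - 1*6) + (-1*(-39))*(-1*11) = -(2 - 6) + 39*(-11) = -1*(-4) - 429 = 4 - 429 = -425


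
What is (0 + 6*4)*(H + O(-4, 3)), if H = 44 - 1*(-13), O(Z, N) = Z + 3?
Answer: 1344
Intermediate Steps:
O(Z, N) = 3 + Z
H = 57 (H = 44 + 13 = 57)
(0 + 6*4)*(H + O(-4, 3)) = (0 + 6*4)*(57 + (3 - 4)) = (0 + 24)*(57 - 1) = 24*56 = 1344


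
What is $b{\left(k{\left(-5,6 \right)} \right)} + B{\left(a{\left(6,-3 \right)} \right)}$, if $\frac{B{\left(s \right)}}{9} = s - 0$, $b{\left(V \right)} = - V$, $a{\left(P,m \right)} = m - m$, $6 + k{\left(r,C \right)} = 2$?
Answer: $4$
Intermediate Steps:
$k{\left(r,C \right)} = -4$ ($k{\left(r,C \right)} = -6 + 2 = -4$)
$a{\left(P,m \right)} = 0$
$B{\left(s \right)} = 9 s$ ($B{\left(s \right)} = 9 \left(s - 0\right) = 9 \left(s + 0\right) = 9 s$)
$b{\left(k{\left(-5,6 \right)} \right)} + B{\left(a{\left(6,-3 \right)} \right)} = \left(-1\right) \left(-4\right) + 9 \cdot 0 = 4 + 0 = 4$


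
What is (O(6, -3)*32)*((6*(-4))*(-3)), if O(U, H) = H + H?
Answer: -13824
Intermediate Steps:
O(U, H) = 2*H
(O(6, -3)*32)*((6*(-4))*(-3)) = ((2*(-3))*32)*((6*(-4))*(-3)) = (-6*32)*(-24*(-3)) = -192*72 = -13824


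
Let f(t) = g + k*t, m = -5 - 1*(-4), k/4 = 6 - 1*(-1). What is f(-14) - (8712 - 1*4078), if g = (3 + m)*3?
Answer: -5020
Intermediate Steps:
k = 28 (k = 4*(6 - 1*(-1)) = 4*(6 + 1) = 4*7 = 28)
m = -1 (m = -5 + 4 = -1)
g = 6 (g = (3 - 1)*3 = 2*3 = 6)
f(t) = 6 + 28*t
f(-14) - (8712 - 1*4078) = (6 + 28*(-14)) - (8712 - 1*4078) = (6 - 392) - (8712 - 4078) = -386 - 1*4634 = -386 - 4634 = -5020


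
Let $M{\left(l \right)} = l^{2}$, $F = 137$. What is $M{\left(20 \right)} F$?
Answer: $54800$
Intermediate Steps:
$M{\left(20 \right)} F = 20^{2} \cdot 137 = 400 \cdot 137 = 54800$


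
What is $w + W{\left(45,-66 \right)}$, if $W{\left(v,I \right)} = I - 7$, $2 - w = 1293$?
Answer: $-1364$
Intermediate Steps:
$w = -1291$ ($w = 2 - 1293 = -1291$)
$W{\left(v,I \right)} = -7 + I$
$w + W{\left(45,-66 \right)} = -1291 - 73 = -1364$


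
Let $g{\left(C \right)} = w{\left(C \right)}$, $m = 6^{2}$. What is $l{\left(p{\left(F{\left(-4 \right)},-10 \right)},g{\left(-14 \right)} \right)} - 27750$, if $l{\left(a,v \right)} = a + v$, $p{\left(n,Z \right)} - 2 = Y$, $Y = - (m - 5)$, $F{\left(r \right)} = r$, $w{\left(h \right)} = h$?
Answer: $-27793$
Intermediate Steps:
$m = 36$
$g{\left(C \right)} = C$
$Y = -31$ ($Y = - (36 - 5) = \left(-1\right) 31 = -31$)
$p{\left(n,Z \right)} = -29$ ($p{\left(n,Z \right)} = 2 - 31 = -29$)
$l{\left(p{\left(F{\left(-4 \right)},-10 \right)},g{\left(-14 \right)} \right)} - 27750 = \left(-29 - 14\right) - 27750 = -43 - 27750 = -27793$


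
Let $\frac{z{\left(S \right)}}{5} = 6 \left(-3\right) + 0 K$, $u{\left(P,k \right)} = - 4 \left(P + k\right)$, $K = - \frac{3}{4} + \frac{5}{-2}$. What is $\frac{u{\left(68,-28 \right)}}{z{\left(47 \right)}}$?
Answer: $\frac{16}{9} \approx 1.7778$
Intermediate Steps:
$K = - \frac{13}{4}$ ($K = \left(-3\right) \frac{1}{4} + 5 \left(- \frac{1}{2}\right) = - \frac{3}{4} - \frac{5}{2} = - \frac{13}{4} \approx -3.25$)
$u{\left(P,k \right)} = - 4 P - 4 k$
$z{\left(S \right)} = -90$ ($z{\left(S \right)} = 5 \left(6 \left(-3\right) + 0 \left(- \frac{13}{4}\right)\right) = 5 \left(-18 + 0\right) = 5 \left(-18\right) = -90$)
$\frac{u{\left(68,-28 \right)}}{z{\left(47 \right)}} = \frac{\left(-4\right) 68 - -112}{-90} = \left(-272 + 112\right) \left(- \frac{1}{90}\right) = \left(-160\right) \left(- \frac{1}{90}\right) = \frac{16}{9}$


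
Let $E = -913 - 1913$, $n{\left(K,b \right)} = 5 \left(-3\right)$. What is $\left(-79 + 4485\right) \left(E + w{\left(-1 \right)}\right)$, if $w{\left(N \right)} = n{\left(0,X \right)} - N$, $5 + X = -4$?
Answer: $-12513040$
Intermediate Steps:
$X = -9$ ($X = -5 - 4 = -9$)
$n{\left(K,b \right)} = -15$
$E = -2826$
$w{\left(N \right)} = -15 - N$
$\left(-79 + 4485\right) \left(E + w{\left(-1 \right)}\right) = \left(-79 + 4485\right) \left(-2826 - 14\right) = 4406 \left(-2826 + \left(-15 + 1\right)\right) = 4406 \left(-2826 - 14\right) = 4406 \left(-2840\right) = -12513040$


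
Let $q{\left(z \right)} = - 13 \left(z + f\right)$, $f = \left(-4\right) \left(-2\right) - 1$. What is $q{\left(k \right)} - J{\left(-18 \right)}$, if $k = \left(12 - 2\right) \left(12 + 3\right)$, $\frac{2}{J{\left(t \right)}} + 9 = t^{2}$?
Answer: $- \frac{642917}{315} \approx -2041.0$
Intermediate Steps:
$J{\left(t \right)} = \frac{2}{-9 + t^{2}}$
$k = 150$ ($k = 10 \cdot 15 = 150$)
$f = 7$ ($f = 8 - 1 = 7$)
$q{\left(z \right)} = -91 - 13 z$ ($q{\left(z \right)} = - 13 \left(z + 7\right) = - 13 \left(7 + z\right) = -91 - 13 z$)
$q{\left(k \right)} - J{\left(-18 \right)} = \left(-91 - 1950\right) - \frac{2}{-9 + \left(-18\right)^{2}} = \left(-91 - 1950\right) - \frac{2}{-9 + 324} = -2041 - \frac{2}{315} = - \frac{642917}{315}$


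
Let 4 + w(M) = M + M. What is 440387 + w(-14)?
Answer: 440355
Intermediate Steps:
w(M) = -4 + 2*M (w(M) = -4 + (M + M) = -4 + 2*M)
440387 + w(-14) = 440387 + (-4 + 2*(-14)) = 440387 + (-4 - 28) = 440387 - 32 = 440355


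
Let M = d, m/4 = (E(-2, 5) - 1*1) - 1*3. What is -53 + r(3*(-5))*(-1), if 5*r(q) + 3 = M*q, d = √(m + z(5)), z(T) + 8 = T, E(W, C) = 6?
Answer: -262/5 + 3*√5 ≈ -45.692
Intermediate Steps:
z(T) = -8 + T
m = 8 (m = 4*((6 - 1*1) - 1*3) = 4*((6 - 1) - 3) = 4*(5 - 3) = 4*2 = 8)
d = √5 (d = √(8 + (-8 + 5)) = √(8 - 3) = √5 ≈ 2.2361)
M = √5 ≈ 2.2361
r(q) = -⅗ + q*√5/5 (r(q) = -⅗ + (√5*q)/5 = -⅗ + (q*√5)/5 = -⅗ + q*√5/5)
-53 + r(3*(-5))*(-1) = -53 + (-⅗ + (3*(-5))*√5/5)*(-1) = -53 + (-⅗ + (⅕)*(-15)*√5)*(-1) = -53 + (-⅗ - 3*√5)*(-1) = -53 + (⅗ + 3*√5) = -262/5 + 3*√5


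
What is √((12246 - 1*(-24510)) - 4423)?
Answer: √32333 ≈ 179.81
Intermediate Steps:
√((12246 - 1*(-24510)) - 4423) = √((12246 + 24510) - 4423) = √(36756 - 4423) = √32333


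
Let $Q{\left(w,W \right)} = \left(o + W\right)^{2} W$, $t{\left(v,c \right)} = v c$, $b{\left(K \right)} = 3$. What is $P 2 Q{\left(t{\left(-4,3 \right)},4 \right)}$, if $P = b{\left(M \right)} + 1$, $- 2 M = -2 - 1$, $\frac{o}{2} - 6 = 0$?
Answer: $8192$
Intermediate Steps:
$o = 12$ ($o = 12 + 2 \cdot 0 = 12 + 0 = 12$)
$M = \frac{3}{2}$ ($M = - \frac{-2 - 1}{2} = \left(- \frac{1}{2}\right) \left(-3\right) = \frac{3}{2} \approx 1.5$)
$t{\left(v,c \right)} = c v$
$Q{\left(w,W \right)} = W \left(12 + W\right)^{2}$ ($Q{\left(w,W \right)} = \left(12 + W\right)^{2} W = W \left(12 + W\right)^{2}$)
$P = 4$ ($P = 3 + 1 = 4$)
$P 2 Q{\left(t{\left(-4,3 \right)},4 \right)} = 4 \cdot 2 \cdot 4 \left(12 + 4\right)^{2} = 4 \cdot 2 \cdot 4 \cdot 16^{2} = 4 \cdot 2 \cdot 4 \cdot 256 = 4 \cdot 2 \cdot 1024 = 4 \cdot 2048 = 8192$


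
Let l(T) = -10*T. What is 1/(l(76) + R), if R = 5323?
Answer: 1/4563 ≈ 0.00021915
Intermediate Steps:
1/(l(76) + R) = 1/(-10*76 + 5323) = 1/(-760 + 5323) = 1/4563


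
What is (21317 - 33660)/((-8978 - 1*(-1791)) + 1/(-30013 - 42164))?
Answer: 890880711/518736100 ≈ 1.7174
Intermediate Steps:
(21317 - 33660)/((-8978 - 1*(-1791)) + 1/(-30013 - 42164)) = -12343/((-8978 + 1791) + 1/(-72177)) = -12343/(-7187 - 1/72177) = -12343/(-518736100/72177) = -12343*(-72177/518736100) = 890880711/518736100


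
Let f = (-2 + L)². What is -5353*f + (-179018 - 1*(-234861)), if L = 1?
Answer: 50490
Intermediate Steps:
f = 1 (f = (-2 + 1)² = (-1)² = 1)
-5353*f + (-179018 - 1*(-234861)) = -5353*1 + (-179018 - 1*(-234861)) = -5353 + (-179018 + 234861) = -5353 + 55843 = 50490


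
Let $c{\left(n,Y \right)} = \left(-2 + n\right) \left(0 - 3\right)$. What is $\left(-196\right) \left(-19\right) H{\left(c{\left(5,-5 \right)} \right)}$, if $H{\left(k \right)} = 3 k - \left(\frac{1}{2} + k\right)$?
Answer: $-68894$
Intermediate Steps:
$c{\left(n,Y \right)} = 6 - 3 n$ ($c{\left(n,Y \right)} = \left(-2 + n\right) \left(-3\right) = 6 - 3 n$)
$H{\left(k \right)} = - \frac{1}{2} + 2 k$ ($H{\left(k \right)} = 3 k - \left(\frac{1}{2} + k\right) = - \frac{1}{2} + 2 k$)
$\left(-196\right) \left(-19\right) H{\left(c{\left(5,-5 \right)} \right)} = \left(-196\right) \left(-19\right) \left(- \frac{1}{2} + 2 \left(6 - 15\right)\right) = 3724 \left(- \frac{1}{2} + 2 \left(6 - 15\right)\right) = 3724 \left(- \frac{1}{2} + 2 \left(-9\right)\right) = 3724 \left(- \frac{1}{2} - 18\right) = 3724 \left(- \frac{37}{2}\right) = -68894$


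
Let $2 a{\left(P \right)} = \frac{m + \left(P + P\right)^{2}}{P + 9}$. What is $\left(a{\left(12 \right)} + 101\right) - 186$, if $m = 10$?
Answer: $- \frac{1492}{21} \approx -71.048$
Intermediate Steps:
$a{\left(P \right)} = \frac{10 + 4 P^{2}}{2 \left(9 + P\right)}$ ($a{\left(P \right)} = \frac{\left(10 + \left(P + P\right)^{2}\right) \frac{1}{P + 9}}{2} = \frac{\left(10 + \left(2 P\right)^{2}\right) \frac{1}{9 + P}}{2} = \frac{\left(10 + 4 P^{2}\right) \frac{1}{9 + P}}{2} = \frac{\frac{1}{9 + P} \left(10 + 4 P^{2}\right)}{2} = \frac{10 + 4 P^{2}}{2 \left(9 + P\right)}$)
$\left(a{\left(12 \right)} + 101\right) - 186 = \left(\frac{5 + 2 \cdot 12^{2}}{9 + 12} + 101\right) - 186 = \left(\frac{5 + 2 \cdot 144}{21} + 101\right) - 186 = \left(\frac{5 + 288}{21} + 101\right) - 186 = \left(\frac{1}{21} \cdot 293 + 101\right) - 186 = \left(\frac{293}{21} + 101\right) - 186 = \frac{2414}{21} - 186 = - \frac{1492}{21}$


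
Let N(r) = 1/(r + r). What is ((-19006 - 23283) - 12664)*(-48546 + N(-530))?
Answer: 2827813293233/1060 ≈ 2.6677e+9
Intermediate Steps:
N(r) = 1/(2*r)
((-19006 - 23283) - 12664)*(-48546 + N(-530)) = ((-19006 - 23283) - 12664)*(-48546 + (½)/(-530)) = (-42289 - 12664)*(-48546 + (½)*(-1/530)) = -54953*(-48546 - 1/1060) = -54953*(-51458761/1060) = 2827813293233/1060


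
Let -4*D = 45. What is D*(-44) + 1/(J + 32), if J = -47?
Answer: 7424/15 ≈ 494.93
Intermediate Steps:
D = -45/4 (D = -¼*45 = -45/4 ≈ -11.250)
D*(-44) + 1/(J + 32) = -45/4*(-44) + 1/(-47 + 32) = 495 + 1/(-15) = 495 - 1/15 = 7424/15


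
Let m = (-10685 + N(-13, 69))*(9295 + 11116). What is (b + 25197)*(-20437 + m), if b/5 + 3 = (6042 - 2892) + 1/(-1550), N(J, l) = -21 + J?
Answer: -1388205462756187/155 ≈ -8.9562e+12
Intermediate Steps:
m = -218785509 (m = (-10685 + (-21 - 13))*(9295 + 11116) = (-10685 - 34)*20411 = -10719*20411 = -218785509)
b = 4877849/310 (b = -15 + 5*((6042 - 2892) + 1/(-1550)) = -15 + 5*(3150 - 1/1550) = -15 + 5*(4882499/1550) = -15 + 4882499/310 = 4877849/310 ≈ 15735.)
(b + 25197)*(-20437 + m) = (4877849/310 + 25197)*(-20437 - 218785509) = (12688919/310)*(-218805946) = -1388205462756187/155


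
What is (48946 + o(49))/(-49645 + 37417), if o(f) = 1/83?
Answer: -1354173/338308 ≈ -4.0028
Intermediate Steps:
o(f) = 1/83
(48946 + o(49))/(-49645 + 37417) = (48946 + 1/83)/(-49645 + 37417) = (4062519/83)/(-12228) = (4062519/83)*(-1/12228) = -1354173/338308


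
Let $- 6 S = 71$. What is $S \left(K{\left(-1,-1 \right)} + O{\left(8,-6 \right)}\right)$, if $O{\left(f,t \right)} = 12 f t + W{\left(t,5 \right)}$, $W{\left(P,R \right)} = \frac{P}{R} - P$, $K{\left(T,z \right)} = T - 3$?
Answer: $\frac{102098}{15} \approx 6806.5$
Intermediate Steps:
$K{\left(T,z \right)} = -3 + T$ ($K{\left(T,z \right)} = T - 3 = -3 + T$)
$S = - \frac{71}{6}$ ($S = \left(- \frac{1}{6}\right) 71 = - \frac{71}{6} \approx -11.833$)
$W{\left(P,R \right)} = - P + \frac{P}{R}$
$O{\left(f,t \right)} = - \frac{4 t}{5} + 12 f t$ ($O{\left(f,t \right)} = 12 f t - \left(t - \frac{t}{5}\right) = 12 f t - \left(t - t \frac{1}{5}\right) = 12 f t + \left(- t + \frac{t}{5}\right) = 12 f t - \frac{4 t}{5} = - \frac{4 t}{5} + 12 f t$)
$S \left(K{\left(-1,-1 \right)} + O{\left(8,-6 \right)}\right) = - \frac{71 \left(\left(-3 - 1\right) + \frac{4}{5} \left(-6\right) \left(-1 + 15 \cdot 8\right)\right)}{6} = - \frac{71 \left(-4 + \frac{4}{5} \left(-6\right) \left(-1 + 120\right)\right)}{6} = - \frac{71 \left(-4 + \frac{4}{5} \left(-6\right) 119\right)}{6} = - \frac{71 \left(-4 - \frac{2856}{5}\right)}{6} = \left(- \frac{71}{6}\right) \left(- \frac{2876}{5}\right) = \frac{102098}{15}$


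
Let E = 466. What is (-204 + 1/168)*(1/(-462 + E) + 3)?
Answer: -445523/672 ≈ -662.98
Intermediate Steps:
(-204 + 1/168)*(1/(-462 + E) + 3) = (-204 + 1/168)*(1/(-462 + 466) + 3) = (-204 + 1/168)*(1/4 + 3) = -34271*(¼ + 3)/168 = -34271/168*13/4 = -445523/672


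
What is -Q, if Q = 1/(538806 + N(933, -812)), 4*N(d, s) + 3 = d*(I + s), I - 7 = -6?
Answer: -2/699279 ≈ -2.8601e-6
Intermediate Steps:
I = 1 (I = 7 - 6 = 1)
N(d, s) = -3/4 + d*(1 + s)/4 (N(d, s) = -3/4 + (d*(1 + s))/4 = -3/4 + d*(1 + s)/4)
Q = 2/699279 (Q = 1/(538806 + (-3/4 + (1/4)*933 + (1/4)*933*(-812))) = 1/(538806 + (-3/4 + 933/4 - 189399)) = 1/(538806 - 378333/2) = 1/(699279/2) = 2/699279 ≈ 2.8601e-6)
-Q = -1*2/699279 = -2/699279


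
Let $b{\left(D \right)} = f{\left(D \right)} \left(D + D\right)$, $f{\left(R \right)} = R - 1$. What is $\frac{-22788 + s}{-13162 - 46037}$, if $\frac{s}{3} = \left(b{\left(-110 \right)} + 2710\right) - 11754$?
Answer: $- \frac{7780}{19733} \approx -0.39426$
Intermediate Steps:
$f{\left(R \right)} = -1 + R$
$b{\left(D \right)} = 2 D \left(-1 + D\right)$ ($b{\left(D \right)} = \left(-1 + D\right) \left(D + D\right) = \left(-1 + D\right) 2 D = 2 D \left(-1 + D\right)$)
$s = 46128$ ($s = 3 \left(\left(2 \left(-110\right) \left(-1 - 110\right) + 2710\right) - 11754\right) = 3 \left(\left(2 \left(-110\right) \left(-111\right) + 2710\right) - 11754\right) = 3 \left(\left(24420 + 2710\right) - 11754\right) = 3 \left(27130 - 11754\right) = 3 \cdot 15376 = 46128$)
$\frac{-22788 + s}{-13162 - 46037} = \frac{-22788 + 46128}{-13162 - 46037} = \frac{23340}{-59199} = 23340 \left(- \frac{1}{59199}\right) = - \frac{7780}{19733}$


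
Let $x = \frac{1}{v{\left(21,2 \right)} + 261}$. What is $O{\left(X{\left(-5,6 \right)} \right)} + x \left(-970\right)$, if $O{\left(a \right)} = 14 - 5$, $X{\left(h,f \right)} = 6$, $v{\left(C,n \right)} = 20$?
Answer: $\frac{1559}{281} \approx 5.548$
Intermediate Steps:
$O{\left(a \right)} = 9$ ($O{\left(a \right)} = 14 - 5 = 9$)
$x = \frac{1}{281}$ ($x = \frac{1}{20 + 261} = \frac{1}{281} \approx 0.0035587$)
$O{\left(X{\left(-5,6 \right)} \right)} + x \left(-970\right) = 9 + \frac{1}{281} \left(-970\right) = 9 - \frac{970}{281} = \frac{1559}{281}$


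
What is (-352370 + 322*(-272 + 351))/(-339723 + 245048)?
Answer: 326932/94675 ≈ 3.4532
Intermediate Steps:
(-352370 + 322*(-272 + 351))/(-339723 + 245048) = (-352370 + 322*79)/(-94675) = (-352370 + 25438)*(-1/94675) = -326932*(-1/94675) = 326932/94675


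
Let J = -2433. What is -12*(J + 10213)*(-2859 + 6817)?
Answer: -369518880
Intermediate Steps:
-12*(J + 10213)*(-2859 + 6817) = -12*(-2433 + 10213)*(-2859 + 6817) = -93360*3958 = -12*30793240 = -369518880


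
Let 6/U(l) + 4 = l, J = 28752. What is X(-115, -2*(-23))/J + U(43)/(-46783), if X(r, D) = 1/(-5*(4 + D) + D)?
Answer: -12338995/3567217972032 ≈ -3.4590e-6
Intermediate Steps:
U(l) = 6/(-4 + l)
X(r, D) = 1/(-20 - 4*D) (X(r, D) = 1/((-20 - 5*D) + D) = 1/(-20 - 4*D))
X(-115, -2*(-23))/J + U(43)/(-46783) = -1/(20 + 4*(-2*(-23)))/28752 + (6/(-4 + 43))/(-46783) = -1/(20 + 4*46)*(1/28752) + (6/39)*(-1/46783) = -1/(20 + 184)*(1/28752) + (6*(1/39))*(-1/46783) = -1/204*(1/28752) + (2/13)*(-1/46783) = -1*1/204*(1/28752) - 2/608179 = -1/204*1/28752 - 2/608179 = -1/5865408 - 2/608179 = -12338995/3567217972032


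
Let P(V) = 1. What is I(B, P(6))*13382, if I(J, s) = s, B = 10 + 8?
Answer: 13382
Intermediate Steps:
B = 18
I(B, P(6))*13382 = 1*13382 = 13382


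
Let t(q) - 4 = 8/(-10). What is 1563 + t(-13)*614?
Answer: 17639/5 ≈ 3527.8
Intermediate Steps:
t(q) = 16/5 (t(q) = 4 + 8/(-10) = 4 + 8*(-⅒) = 4 - ⅘ = 16/5)
1563 + t(-13)*614 = 1563 + (16/5)*614 = 1563 + 9824/5 = 17639/5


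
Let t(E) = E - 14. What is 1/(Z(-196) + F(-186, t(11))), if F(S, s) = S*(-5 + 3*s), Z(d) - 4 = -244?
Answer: 1/2364 ≈ 0.00042301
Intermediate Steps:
t(E) = -14 + E
Z(d) = -240 (Z(d) = 4 - 244 = -240)
1/(Z(-196) + F(-186, t(11))) = 1/(-240 - 186*(-5 + 3*(-14 + 11))) = 1/(-240 - 186*(-5 + 3*(-3))) = 1/(-240 - 186*(-5 - 9)) = 1/(-240 - 186*(-14)) = 1/(-240 + 2604) = 1/2364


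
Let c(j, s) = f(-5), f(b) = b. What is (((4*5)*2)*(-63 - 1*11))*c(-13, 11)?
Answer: 14800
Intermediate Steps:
c(j, s) = -5
(((4*5)*2)*(-63 - 1*11))*c(-13, 11) = (((4*5)*2)*(-63 - 1*11))*(-5) = ((20*2)*(-63 - 11))*(-5) = (40*(-74))*(-5) = -2960*(-5) = 14800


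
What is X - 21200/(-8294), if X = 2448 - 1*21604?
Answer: -79429332/4147 ≈ -19153.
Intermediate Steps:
X = -19156 (X = 2448 - 21604 = -19156)
X - 21200/(-8294) = -19156 - 21200/(-8294) = -19156 - 21200*(-1)/8294 = -19156 - 1*(-10600/4147) = -19156 + 10600/4147 = -79429332/4147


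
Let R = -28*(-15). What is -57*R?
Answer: -23940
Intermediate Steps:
R = 420
-57*R = -57*420 = -23940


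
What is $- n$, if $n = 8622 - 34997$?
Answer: $26375$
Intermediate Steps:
$n = -26375$
$- n = \left(-1\right) \left(-26375\right) = 26375$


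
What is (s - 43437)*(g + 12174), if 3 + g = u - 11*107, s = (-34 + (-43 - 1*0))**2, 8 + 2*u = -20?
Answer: -411837840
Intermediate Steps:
u = -14 (u = -4 + (1/2)*(-20) = -4 - 10 = -14)
s = 5929 (s = (-34 + (-43 + 0))**2 = (-34 - 43)**2 = (-77)**2 = 5929)
g = -1194 (g = -3 + (-14 - 11*107) = -3 + (-14 - 1177) = -3 - 1191 = -1194)
(s - 43437)*(g + 12174) = (5929 - 43437)*(-1194 + 12174) = -37508*10980 = -411837840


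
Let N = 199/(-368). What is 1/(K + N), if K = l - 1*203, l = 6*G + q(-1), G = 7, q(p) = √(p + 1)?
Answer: -368/59447 ≈ -0.0061904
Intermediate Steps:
q(p) = √(1 + p)
l = 42 (l = 6*7 + √(1 - 1) = 42 + √0 = 42 + 0 = 42)
N = -199/368 (N = 199*(-1/368) = -199/368 ≈ -0.54076)
K = -161 (K = 42 - 1*203 = 42 - 203 = -161)
1/(K + N) = 1/(-161 - 199/368) = 1/(-59447/368) = -368/59447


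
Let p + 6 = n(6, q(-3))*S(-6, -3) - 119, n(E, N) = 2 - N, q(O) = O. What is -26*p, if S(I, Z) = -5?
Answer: 3900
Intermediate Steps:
p = -150 (p = -6 + ((2 - 1*(-3))*(-5) - 119) = -6 + ((2 + 3)*(-5) - 119) = -6 + (5*(-5) - 119) = -6 + (-25 - 119) = -6 - 144 = -150)
-26*p = -26*(-150) = 3900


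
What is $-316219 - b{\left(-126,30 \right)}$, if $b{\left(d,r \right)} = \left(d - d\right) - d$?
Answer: $-316345$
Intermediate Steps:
$b{\left(d,r \right)} = - d$ ($b{\left(d,r \right)} = 0 - d = - d$)
$-316219 - b{\left(-126,30 \right)} = -316219 - \left(-1\right) \left(-126\right) = -316219 - 126 = -316345$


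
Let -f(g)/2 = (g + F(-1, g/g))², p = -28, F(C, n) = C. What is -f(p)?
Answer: 1682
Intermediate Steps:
f(g) = -2*(-1 + g)² (f(g) = -2*(g - 1)² = -2*(-1 + g)²)
-f(p) = -(-2)*(-1 - 28)² = -(-2)*(-29)² = -(-2)*841 = -1*(-1682) = 1682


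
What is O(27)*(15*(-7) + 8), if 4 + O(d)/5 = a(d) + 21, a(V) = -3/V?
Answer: -73720/9 ≈ -8191.1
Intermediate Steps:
O(d) = 85 - 15/d (O(d) = -20 + 5*(-3/d + 21) = -20 + 5*(21 - 3/d) = -20 + (105 - 15/d) = 85 - 15/d)
O(27)*(15*(-7) + 8) = (85 - 15/27)*(15*(-7) + 8) = (85 - 15*1/27)*(-105 + 8) = (85 - 5/9)*(-97) = (760/9)*(-97) = -73720/9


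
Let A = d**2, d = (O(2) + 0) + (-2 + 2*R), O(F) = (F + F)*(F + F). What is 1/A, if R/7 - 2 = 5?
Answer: 1/12544 ≈ 7.9719e-5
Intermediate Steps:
R = 49 (R = 14 + 7*5 = 14 + 35 = 49)
O(F) = 4*F**2 (O(F) = (2*F)*(2*F) = 4*F**2)
d = 112 (d = (4*2**2 + 0) + (-2 + 2*49) = (4*4 + 0) + (-2 + 98) = (16 + 0) + 96 = 16 + 96 = 112)
A = 12544 (A = 112**2 = 12544)
1/A = 1/12544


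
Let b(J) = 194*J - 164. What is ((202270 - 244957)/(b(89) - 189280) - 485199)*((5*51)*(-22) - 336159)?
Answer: 28551570484150215/172178 ≈ 1.6583e+11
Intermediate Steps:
b(J) = -164 + 194*J
((202270 - 244957)/(b(89) - 189280) - 485199)*((5*51)*(-22) - 336159) = ((202270 - 244957)/((-164 + 194*89) - 189280) - 485199)*((5*51)*(-22) - 336159) = (-42687/((-164 + 17266) - 189280) - 485199)*(255*(-22) - 336159) = (-42687/(17102 - 189280) - 485199)*(-5610 - 336159) = (-42687/(-172178) - 485199)*(-341769) = (-42687*(-1/172178) - 485199)*(-341769) = (42687/172178 - 485199)*(-341769) = -83540550735/172178*(-341769) = 28551570484150215/172178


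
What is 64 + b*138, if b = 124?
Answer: 17176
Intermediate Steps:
64 + b*138 = 64 + 124*138 = 64 + 17112 = 17176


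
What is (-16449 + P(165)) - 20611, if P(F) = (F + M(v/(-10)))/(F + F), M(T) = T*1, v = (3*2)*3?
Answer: -10191364/275 ≈ -37060.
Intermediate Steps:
v = 18 (v = 6*3 = 18)
M(T) = T
P(F) = (-9/5 + F)/(2*F) (P(F) = (F + 18/(-10))/(F + F) = (F + 18*(-1/10))/((2*F)) = (F - 9/5)*(1/(2*F)) = (-9/5 + F)*(1/(2*F)) = (-9/5 + F)/(2*F))
(-16449 + P(165)) - 20611 = (-16449 + (1/10)*(-9 + 5*165)/165) - 20611 = (-16449 + (1/10)*(1/165)*(-9 + 825)) - 20611 = (-16449 + (1/10)*(1/165)*816) - 20611 = (-16449 + 136/275) - 20611 = -4523339/275 - 20611 = -10191364/275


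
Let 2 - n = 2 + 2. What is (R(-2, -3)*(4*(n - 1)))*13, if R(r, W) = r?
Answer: 312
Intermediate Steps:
n = -2 (n = 2 - (2 + 2) = 2 - 1*4 = 2 - 4 = -2)
(R(-2, -3)*(4*(n - 1)))*13 = -8*(-2 - 1)*13 = -8*(-3)*13 = -2*(-12)*13 = 24*13 = 312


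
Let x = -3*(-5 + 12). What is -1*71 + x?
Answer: -92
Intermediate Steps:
x = -21 (x = -3*7 = -21)
-1*71 + x = -1*71 - 21 = -71 - 21 = -92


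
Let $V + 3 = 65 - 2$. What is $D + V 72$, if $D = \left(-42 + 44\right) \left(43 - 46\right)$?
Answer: $4314$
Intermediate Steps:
$V = 60$ ($V = -3 + \left(65 - 2\right) = -3 + 63 = 60$)
$D = -6$ ($D = 2 \left(-3\right) = -6$)
$D + V 72 = -6 + 60 \cdot 72 = -6 + 4320 = 4314$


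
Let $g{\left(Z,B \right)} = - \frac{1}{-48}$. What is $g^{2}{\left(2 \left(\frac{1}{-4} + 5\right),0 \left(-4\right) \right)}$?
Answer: $\frac{1}{2304} \approx 0.00043403$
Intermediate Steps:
$g{\left(Z,B \right)} = \frac{1}{48}$ ($g{\left(Z,B \right)} = \left(-1\right) \left(- \frac{1}{48}\right) = \frac{1}{48}$)
$g^{2}{\left(2 \left(\frac{1}{-4} + 5\right),0 \left(-4\right) \right)} = \left(\frac{1}{48}\right)^{2} = \frac{1}{2304}$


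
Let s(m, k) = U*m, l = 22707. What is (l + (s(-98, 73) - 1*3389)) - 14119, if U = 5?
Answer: 4709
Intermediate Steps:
s(m, k) = 5*m
(l + (s(-98, 73) - 1*3389)) - 14119 = (22707 + (5*(-98) - 1*3389)) - 14119 = (22707 + (-490 - 3389)) - 14119 = (22707 - 3879) - 14119 = 18828 - 14119 = 4709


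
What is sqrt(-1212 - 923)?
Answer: I*sqrt(2135) ≈ 46.206*I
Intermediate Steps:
sqrt(-1212 - 923) = sqrt(-2135) = I*sqrt(2135)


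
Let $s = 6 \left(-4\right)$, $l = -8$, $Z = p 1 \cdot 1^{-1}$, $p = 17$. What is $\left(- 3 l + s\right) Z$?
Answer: $0$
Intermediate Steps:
$Z = 17$ ($Z = 17 \cdot 1 \cdot 1^{-1} = 17 \cdot 1 \cdot 1 = 17 \cdot 1 = 17$)
$s = -24$
$\left(- 3 l + s\right) Z = \left(\left(-3\right) \left(-8\right) - 24\right) 17 = \left(24 - 24\right) 17 = 0 \cdot 17 = 0$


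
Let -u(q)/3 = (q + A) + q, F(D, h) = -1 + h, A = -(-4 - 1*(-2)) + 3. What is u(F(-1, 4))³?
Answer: -35937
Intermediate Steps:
A = 5 (A = -(-4 + 2) + 3 = -1*(-2) + 3 = 2 + 3 = 5)
u(q) = -15 - 6*q (u(q) = -3*((q + 5) + q) = -3*((5 + q) + q) = -3*(5 + 2*q) = -15 - 6*q)
u(F(-1, 4))³ = (-15 - 6*(-1 + 4))³ = (-15 - 6*3)³ = (-15 - 18)³ = (-33)³ = -35937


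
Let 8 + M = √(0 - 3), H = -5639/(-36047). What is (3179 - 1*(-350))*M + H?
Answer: -1017673265/36047 + 3529*I*√3 ≈ -28232.0 + 6112.4*I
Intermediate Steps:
H = 5639/36047 (H = -5639*(-1/36047) = 5639/36047 ≈ 0.15643)
M = -8 + I*√3 (M = -8 + √(0 - 3) = -8 + √(-3) = -8 + I*√3 ≈ -8.0 + 1.732*I)
(3179 - 1*(-350))*M + H = (3179 - 1*(-350))*(-8 + I*√3) + 5639/36047 = (3179 + 350)*(-8 + I*√3) + 5639/36047 = 3529*(-8 + I*√3) + 5639/36047 = (-28232 + 3529*I*√3) + 5639/36047 = -1017673265/36047 + 3529*I*√3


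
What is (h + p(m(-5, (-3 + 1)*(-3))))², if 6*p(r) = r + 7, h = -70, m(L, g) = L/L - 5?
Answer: 19321/4 ≈ 4830.3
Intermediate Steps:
m(L, g) = -4 (m(L, g) = 1 - 5 = -4)
p(r) = 7/6 + r/6 (p(r) = (r + 7)/6 = (7 + r)/6 = 7/6 + r/6)
(h + p(m(-5, (-3 + 1)*(-3))))² = (-70 + (7/6 + (⅙)*(-4)))² = (-70 + (7/6 - ⅔))² = (-70 + ½)² = (-139/2)² = 19321/4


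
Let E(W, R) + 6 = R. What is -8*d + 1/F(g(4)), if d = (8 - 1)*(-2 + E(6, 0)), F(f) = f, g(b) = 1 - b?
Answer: 1343/3 ≈ 447.67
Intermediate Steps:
E(W, R) = -6 + R
d = -56 (d = (8 - 1)*(-2 + (-6 + 0)) = 7*(-2 - 6) = 7*(-8) = -56)
-8*d + 1/F(g(4)) = -8*(-56) + 1/(1 - 1*4) = 448 + 1/(1 - 4) = 448 + 1/(-3) = 448 - ⅓ = 1343/3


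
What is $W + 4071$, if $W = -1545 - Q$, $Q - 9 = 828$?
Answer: $1689$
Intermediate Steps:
$Q = 837$ ($Q = 9 + 828 = 837$)
$W = -2382$ ($W = -1545 - 837 = -2382$)
$W + 4071 = -2382 + 4071 = 1689$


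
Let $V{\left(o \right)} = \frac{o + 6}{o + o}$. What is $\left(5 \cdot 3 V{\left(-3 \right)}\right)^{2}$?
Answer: $\frac{225}{4} \approx 56.25$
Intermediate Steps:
$V{\left(o \right)} = \frac{6 + o}{2 o}$
$\left(5 \cdot 3 V{\left(-3 \right)}\right)^{2} = \left(5 \cdot 3 \frac{6 - 3}{2 \left(-3\right)}\right)^{2} = \left(15 \cdot \frac{1}{2} \left(- \frac{1}{3}\right) 3\right)^{2} = \left(15 \left(- \frac{1}{2}\right)\right)^{2} = \left(- \frac{15}{2}\right)^{2} = \frac{225}{4}$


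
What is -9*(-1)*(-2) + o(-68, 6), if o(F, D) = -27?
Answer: -45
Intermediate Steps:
-9*(-1)*(-2) + o(-68, 6) = -9*(-1)*(-2) - 27 = 9*(-2) - 27 = -18 - 27 = -45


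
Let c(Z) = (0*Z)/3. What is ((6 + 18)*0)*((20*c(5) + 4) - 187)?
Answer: 0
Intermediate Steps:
c(Z) = 0 (c(Z) = 0*(1/3) = 0)
((6 + 18)*0)*((20*c(5) + 4) - 187) = ((6 + 18)*0)*((20*0 + 4) - 187) = (24*0)*((0 + 4) - 187) = 0*(4 - 187) = 0*(-183) = 0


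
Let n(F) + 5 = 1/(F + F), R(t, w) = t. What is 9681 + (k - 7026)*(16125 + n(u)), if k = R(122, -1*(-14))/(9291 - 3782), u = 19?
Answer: -11853914016465/104671 ≈ -1.1325e+8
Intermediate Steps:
n(F) = -5 + 1/(2*F) (n(F) = -5 + 1/(F + F) = -5 + 1/(2*F))
k = 122/5509 (k = 122/(9291 - 3782) = 122/5509 ≈ 0.022146)
9681 + (k - 7026)*(16125 + n(u)) = 9681 + (122/5509 - 7026)*(16125 + (-5 + (1/2)/19)) = 9681 - 38706112*(16125 + (-5 + (1/2)*(1/19)))/5509 = 9681 - 38706112*(16125 + (-5 + 1/38))/5509 = 9681 - 38706112*(16125 - 189/38)/5509 = 9681 - 38706112/5509*612561/38 = 9681 - 11854927336416/104671 = -11853914016465/104671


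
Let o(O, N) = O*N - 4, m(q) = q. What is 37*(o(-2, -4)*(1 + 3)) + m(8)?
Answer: 600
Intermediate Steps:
o(O, N) = -4 + N*O (o(O, N) = N*O - 4 = -4 + N*O)
37*(o(-2, -4)*(1 + 3)) + m(8) = 37*((-4 - 4*(-2))*(1 + 3)) + 8 = 37*((-4 + 8)*4) + 8 = 37*(4*4) + 8 = 37*16 + 8 = 592 + 8 = 600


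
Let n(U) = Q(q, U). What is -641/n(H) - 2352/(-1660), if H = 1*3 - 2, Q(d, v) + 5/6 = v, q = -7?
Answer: -1595502/415 ≈ -3844.6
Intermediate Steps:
Q(d, v) = -5/6 + v
H = 1 (H = 3 - 2 = 1)
n(U) = -5/6 + U
-641/n(H) - 2352/(-1660) = -641/(-5/6 + 1) - 2352/(-1660) = -641/1/6 - 2352*(-1/1660) = -641*6 + 588/415 = -3846 + 588/415 = -1595502/415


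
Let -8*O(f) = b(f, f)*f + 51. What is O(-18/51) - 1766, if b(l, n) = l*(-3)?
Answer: -4097623/2312 ≈ -1772.3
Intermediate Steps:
b(l, n) = -3*l
O(f) = -51/8 + 3*f²/8 (O(f) = -((-3*f)*f + 51)/8 = -(-3*f² + 51)/8 = -(51 - 3*f²)/8 = -51/8 + 3*f²/8)
O(-18/51) - 1766 = (-51/8 + 3*(-18/51)²/8) - 1766 = (-51/8 + 3*(-18*1/51)²/8) - 1766 = (-51/8 + 3*(-6/17)²/8) - 1766 = (-51/8 + (3/8)*(36/289)) - 1766 = (-51/8 + 27/578) - 1766 = -14631/2312 - 1766 = -4097623/2312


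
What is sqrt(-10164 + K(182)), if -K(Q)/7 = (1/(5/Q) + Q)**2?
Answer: 2*I*sqrt(2150337)/5 ≈ 586.56*I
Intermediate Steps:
K(Q) = -252*Q**2/25 (K(Q) = -7*(1/(5/Q) + Q)**2 = -7*(Q/5 + Q)**2 = -7*36*Q**2/25 = -252*Q**2/25)
sqrt(-10164 + K(182)) = sqrt(-10164 - 252/25*182**2) = sqrt(-10164 - 252/25*33124) = sqrt(-10164 - 8347248/25) = sqrt(-8601348/25) = 2*I*sqrt(2150337)/5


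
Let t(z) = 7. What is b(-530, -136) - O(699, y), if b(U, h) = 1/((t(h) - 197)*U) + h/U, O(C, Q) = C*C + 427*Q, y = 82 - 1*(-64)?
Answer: -55479934259/100700 ≈ -5.5094e+5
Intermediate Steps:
y = 146 (y = 82 + 64 = 146)
O(C, Q) = C² + 427*Q
b(U, h) = -1/(190*U) + h/U (b(U, h) = 1/((7 - 197)*U) + h/U = 1/((-190)*U) + h/U = -1/(190*U) + h/U)
b(-530, -136) - O(699, y) = (-1/190 - 136)/(-530) - (699² + 427*146) = -1/530*(-25841/190) - (488601 + 62342) = 25841/100700 - 1*550943 = 25841/100700 - 550943 = -55479934259/100700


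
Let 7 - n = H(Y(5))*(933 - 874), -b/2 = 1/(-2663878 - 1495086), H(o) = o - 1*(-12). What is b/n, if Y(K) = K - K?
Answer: -1/1457716882 ≈ -6.8600e-10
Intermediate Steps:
Y(K) = 0
H(o) = 12 + o (H(o) = o + 12 = 12 + o)
b = 1/2079482 (b = -2/(-2663878 - 1495086) = -2/(-4158964) = -2*(-1/4158964) = 1/2079482 ≈ 4.8089e-7)
n = -701 (n = 7 - (12 + 0)*(933 - 874) = 7 - 12*59 = 7 - 1*708 = 7 - 708 = -701)
b/n = (1/2079482)/(-701) = (1/2079482)*(-1/701) = -1/1457716882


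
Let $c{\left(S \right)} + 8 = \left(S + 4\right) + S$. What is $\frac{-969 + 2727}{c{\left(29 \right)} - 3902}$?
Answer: $- \frac{879}{1924} \approx -0.45686$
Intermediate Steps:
$c{\left(S \right)} = -4 + 2 S$ ($c{\left(S \right)} = -8 + \left(\left(S + 4\right) + S\right) = -8 + \left(\left(4 + S\right) + S\right) = -8 + \left(4 + 2 S\right) = -4 + 2 S$)
$\frac{-969 + 2727}{c{\left(29 \right)} - 3902} = \frac{-969 + 2727}{\left(-4 + 2 \cdot 29\right) - 3902} = \frac{1758}{\left(-4 + 58\right) - 3902} = \frac{1758}{54 - 3902} = \frac{1758}{-3848} = 1758 \left(- \frac{1}{3848}\right) = - \frac{879}{1924}$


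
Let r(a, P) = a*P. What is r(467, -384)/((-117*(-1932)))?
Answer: -14944/18837 ≈ -0.79333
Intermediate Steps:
r(a, P) = P*a
r(467, -384)/((-117*(-1932))) = (-384*467)/((-117*(-1932))) = -179328/226044 = -179328*1/226044 = -14944/18837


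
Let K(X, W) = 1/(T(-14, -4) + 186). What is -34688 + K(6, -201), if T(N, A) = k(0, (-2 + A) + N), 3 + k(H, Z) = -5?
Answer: -6174463/178 ≈ -34688.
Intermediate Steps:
k(H, Z) = -8 (k(H, Z) = -3 - 5 = -8)
T(N, A) = -8
K(X, W) = 1/178 (K(X, W) = 1/(-8 + 186) = 1/178)
-34688 + K(6, -201) = -34688 + 1/178 = -6174463/178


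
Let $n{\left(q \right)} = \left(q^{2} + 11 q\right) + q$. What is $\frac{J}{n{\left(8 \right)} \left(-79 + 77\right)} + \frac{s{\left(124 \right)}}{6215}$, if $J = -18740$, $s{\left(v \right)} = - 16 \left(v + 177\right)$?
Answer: $\frac{5746399}{99440} \approx 57.788$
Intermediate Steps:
$s{\left(v \right)} = -2832 - 16 v$ ($s{\left(v \right)} = - 16 \left(177 + v\right) = -2832 - 16 v$)
$n{\left(q \right)} = q^{2} + 12 q$
$\frac{J}{n{\left(8 \right)} \left(-79 + 77\right)} + \frac{s{\left(124 \right)}}{6215} = - \frac{18740}{8 \left(12 + 8\right) \left(-79 + 77\right)} + \frac{-2832 - 1984}{6215} = - \frac{18740}{8 \cdot 20 \left(-2\right)} + \left(-2832 - 1984\right) \frac{1}{6215} = - \frac{18740}{160 \left(-2\right)} - \frac{4816}{6215} = - \frac{18740}{-320} - \frac{4816}{6215} = \left(-18740\right) \left(- \frac{1}{320}\right) - \frac{4816}{6215} = \frac{937}{16} - \frac{4816}{6215} = \frac{5746399}{99440}$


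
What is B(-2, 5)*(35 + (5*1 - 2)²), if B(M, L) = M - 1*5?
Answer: -308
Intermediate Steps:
B(M, L) = -5 + M (B(M, L) = M - 5 = -5 + M)
B(-2, 5)*(35 + (5*1 - 2)²) = (-5 - 2)*(35 + (5*1 - 2)²) = -7*(35 + (5 - 2)²) = -7*(35 + 3²) = -7*(35 + 9) = -7*44 = -308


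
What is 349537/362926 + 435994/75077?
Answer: 184475747793/27247395302 ≈ 6.7704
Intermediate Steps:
349537/362926 + 435994/75077 = 184475747793/27247395302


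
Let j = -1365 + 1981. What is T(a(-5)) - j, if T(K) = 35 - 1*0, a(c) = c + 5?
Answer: -581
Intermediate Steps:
a(c) = 5 + c
j = 616
T(K) = 35 (T(K) = 35 + 0 = 35)
T(a(-5)) - j = 35 - 1*616 = 35 - 616 = -581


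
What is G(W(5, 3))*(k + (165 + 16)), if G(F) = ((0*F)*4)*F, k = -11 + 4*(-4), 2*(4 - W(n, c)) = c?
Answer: 0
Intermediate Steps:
W(n, c) = 4 - c/2
k = -27 (k = -11 - 16 = -27)
G(F) = 0 (G(F) = (0*4)*F = 0*F = 0)
G(W(5, 3))*(k + (165 + 16)) = 0*(-27 + (165 + 16)) = 0*(-27 + 181) = 0*154 = 0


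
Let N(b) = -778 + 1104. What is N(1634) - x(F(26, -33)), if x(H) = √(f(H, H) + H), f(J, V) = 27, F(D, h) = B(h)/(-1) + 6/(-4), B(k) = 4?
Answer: 326 - √86/2 ≈ 321.36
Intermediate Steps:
F(D, h) = -11/2 (F(D, h) = 4/(-1) + 6/(-4) = 4*(-1) + 6*(-¼) = -4 - 3/2 = -11/2)
N(b) = 326
x(H) = √(27 + H)
N(1634) - x(F(26, -33)) = 326 - √(27 - 11/2) = 326 - √(43/2) = 326 - √86/2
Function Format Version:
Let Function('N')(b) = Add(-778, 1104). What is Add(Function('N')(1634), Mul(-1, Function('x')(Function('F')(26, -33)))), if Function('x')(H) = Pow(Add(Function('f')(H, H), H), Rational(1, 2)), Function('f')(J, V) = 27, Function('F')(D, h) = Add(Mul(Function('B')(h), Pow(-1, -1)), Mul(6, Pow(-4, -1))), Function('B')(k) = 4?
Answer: Add(326, Mul(Rational(-1, 2), Pow(86, Rational(1, 2)))) ≈ 321.36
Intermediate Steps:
Function('F')(D, h) = Rational(-11, 2) (Function('F')(D, h) = Add(Mul(4, Pow(-1, -1)), Mul(6, Pow(-4, -1))) = Add(Mul(4, -1), Mul(6, Rational(-1, 4))) = Add(-4, Rational(-3, 2)) = Rational(-11, 2))
Function('N')(b) = 326
Function('x')(H) = Pow(Add(27, H), Rational(1, 2))
Add(Function('N')(1634), Mul(-1, Function('x')(Function('F')(26, -33)))) = Add(326, Mul(-1, Pow(Add(27, Rational(-11, 2)), Rational(1, 2)))) = Add(326, Mul(-1, Pow(Rational(43, 2), Rational(1, 2)))) = Add(326, Mul(-1, Mul(Rational(1, 2), Pow(86, Rational(1, 2))))) = Add(326, Mul(Rational(-1, 2), Pow(86, Rational(1, 2))))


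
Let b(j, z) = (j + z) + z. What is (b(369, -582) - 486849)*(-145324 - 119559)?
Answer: 129168605652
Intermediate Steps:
b(j, z) = j + 2*z
(b(369, -582) - 486849)*(-145324 - 119559) = ((369 + 2*(-582)) - 486849)*(-145324 - 119559) = ((369 - 1164) - 486849)*(-264883) = (-795 - 486849)*(-264883) = -487644*(-264883) = 129168605652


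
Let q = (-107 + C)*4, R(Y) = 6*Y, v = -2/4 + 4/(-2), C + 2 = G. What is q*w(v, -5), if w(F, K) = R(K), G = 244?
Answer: -16200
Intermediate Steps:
C = 242 (C = -2 + 244 = 242)
v = -5/2 (v = -2*1/4 + 4*(-1/2) = -1/2 - 2 = -5/2 ≈ -2.5000)
w(F, K) = 6*K
q = 540 (q = (-107 + 242)*4 = 135*4 = 540)
q*w(v, -5) = 540*(6*(-5)) = 540*(-30) = -16200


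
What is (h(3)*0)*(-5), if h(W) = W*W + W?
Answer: 0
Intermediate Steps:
h(W) = W + W² (h(W) = W² + W = W + W²)
(h(3)*0)*(-5) = ((3*(1 + 3))*0)*(-5) = ((3*4)*0)*(-5) = (12*0)*(-5) = 0*(-5) = 0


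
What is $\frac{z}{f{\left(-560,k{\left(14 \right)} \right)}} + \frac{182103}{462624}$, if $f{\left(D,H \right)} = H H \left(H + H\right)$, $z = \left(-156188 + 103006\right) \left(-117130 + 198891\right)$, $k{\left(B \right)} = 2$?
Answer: $- \frac{41908081671575}{154208} \approx -2.7176 \cdot 10^{8}$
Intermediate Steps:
$z = -4348213502$ ($z = \left(-53182\right) 81761 = -4348213502$)
$f{\left(D,H \right)} = 2 H^{3}$ ($f{\left(D,H \right)} = H^{2} \cdot 2 H = 2 H^{3}$)
$\frac{z}{f{\left(-560,k{\left(14 \right)} \right)}} + \frac{182103}{462624} = - \frac{4348213502}{2 \cdot 2^{3}} + \frac{182103}{462624} = - \frac{4348213502}{2 \cdot 8} + 182103 \cdot \frac{1}{462624} = - \frac{4348213502}{16} + \frac{60701}{154208} = \left(-4348213502\right) \frac{1}{16} + \frac{60701}{154208} = - \frac{2174106751}{8} + \frac{60701}{154208} = - \frac{41908081671575}{154208}$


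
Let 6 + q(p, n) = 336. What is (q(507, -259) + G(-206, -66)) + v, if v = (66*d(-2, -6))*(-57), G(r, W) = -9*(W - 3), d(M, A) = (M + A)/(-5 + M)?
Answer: -23439/7 ≈ -3348.4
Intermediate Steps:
d(M, A) = (A + M)/(-5 + M)
q(p, n) = 330 (q(p, n) = -6 + 336 = 330)
G(r, W) = 27 - 9*W (G(r, W) = -9*(-3 + W) = 27 - 9*W)
v = -30096/7 (v = (66*((-6 - 2)/(-5 - 2)))*(-57) = (66*(-8/(-7)))*(-57) = (66*(-⅐*(-8)))*(-57) = (66*(8/7))*(-57) = (528/7)*(-57) = -30096/7 ≈ -4299.4)
(q(507, -259) + G(-206, -66)) + v = (330 + (27 - 9*(-66))) - 30096/7 = (330 + (27 + 594)) - 30096/7 = (330 + 621) - 30096/7 = 951 - 30096/7 = -23439/7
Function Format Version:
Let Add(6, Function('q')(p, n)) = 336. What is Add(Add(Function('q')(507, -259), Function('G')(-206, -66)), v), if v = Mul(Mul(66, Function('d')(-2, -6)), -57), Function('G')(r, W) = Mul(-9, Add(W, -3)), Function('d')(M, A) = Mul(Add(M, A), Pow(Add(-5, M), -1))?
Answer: Rational(-23439, 7) ≈ -3348.4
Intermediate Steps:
Function('d')(M, A) = Mul(Pow(Add(-5, M), -1), Add(A, M)) (Function('d')(M, A) = Mul(Add(A, M), Pow(Add(-5, M), -1)) = Mul(Pow(Add(-5, M), -1), Add(A, M)))
Function('q')(p, n) = 330 (Function('q')(p, n) = Add(-6, 336) = 330)
Function('G')(r, W) = Add(27, Mul(-9, W)) (Function('G')(r, W) = Mul(-9, Add(-3, W)) = Add(27, Mul(-9, W)))
v = Rational(-30096, 7) (v = Mul(Mul(66, Mul(Pow(Add(-5, -2), -1), Add(-6, -2))), -57) = Mul(Mul(66, Mul(Pow(-7, -1), -8)), -57) = Mul(Mul(66, Mul(Rational(-1, 7), -8)), -57) = Mul(Mul(66, Rational(8, 7)), -57) = Mul(Rational(528, 7), -57) = Rational(-30096, 7) ≈ -4299.4)
Add(Add(Function('q')(507, -259), Function('G')(-206, -66)), v) = Add(Add(330, Add(27, Mul(-9, -66))), Rational(-30096, 7)) = Add(Add(330, Add(27, 594)), Rational(-30096, 7)) = Add(Add(330, 621), Rational(-30096, 7)) = Add(951, Rational(-30096, 7)) = Rational(-23439, 7)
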